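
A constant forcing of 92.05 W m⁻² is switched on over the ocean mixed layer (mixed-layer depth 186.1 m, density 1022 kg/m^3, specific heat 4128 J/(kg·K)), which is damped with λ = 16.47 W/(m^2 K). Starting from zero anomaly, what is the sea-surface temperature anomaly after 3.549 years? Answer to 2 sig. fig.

5.1 K

Areal heat capacity C = ρ c_p D = 1022 × 4128 × 186.1 = 7.85×10^8 J/(m^2 K).
τ = C / λ = 7.85×10^8 / 16.47 = 4.77×10^7 s.
Equilibrium anomaly ΔT_eq = F / λ = 92.05 / 16.47 = 5.59 K.
t = 3.549 years = 1.12×10^8 s, so t/τ = 2.35.
ΔT(t) = ΔT_eq (1 − e^(−t/τ)) = 5.59 × (1 − e^−2.35) = 5.06 K.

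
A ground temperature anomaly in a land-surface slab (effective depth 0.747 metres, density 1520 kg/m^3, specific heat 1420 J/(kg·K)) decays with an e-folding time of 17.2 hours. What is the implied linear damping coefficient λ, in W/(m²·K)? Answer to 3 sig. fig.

26.0

Areal heat capacity C = ρ c_p D = 1520 × 1420 × 0.747 = 1.61×10^6 J m⁻² K⁻¹.
τ = 17.2 hours = 61900 s.
λ = C / τ = 1.61×10^6 / 61900 = 26.0 W/(m²·K).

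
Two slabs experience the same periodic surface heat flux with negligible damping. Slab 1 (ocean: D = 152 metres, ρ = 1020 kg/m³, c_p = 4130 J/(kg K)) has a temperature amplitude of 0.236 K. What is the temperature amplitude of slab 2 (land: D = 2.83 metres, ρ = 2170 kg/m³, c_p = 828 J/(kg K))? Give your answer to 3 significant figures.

C_ocean = 6.40×10^8 J/(m²·K); C_land = 5.08×10^6 J/(m²·K).
A ∝ 1/C ⇒ A_land = A_ocean × C_ocean/C_land = 0.236 × 126 = 29.7 K.

29.7 K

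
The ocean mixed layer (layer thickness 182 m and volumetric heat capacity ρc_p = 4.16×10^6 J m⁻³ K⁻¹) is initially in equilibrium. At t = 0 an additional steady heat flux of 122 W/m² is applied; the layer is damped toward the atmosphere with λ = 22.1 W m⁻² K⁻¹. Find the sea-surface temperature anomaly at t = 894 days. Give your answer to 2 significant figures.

4.9 K

Areal heat capacity C = ρc_p × D = 4.16×10^6 × 182 = 7.57×10^8 J/(m^2 K).
τ = C / λ = 7.57×10^8 / 22.1 = 3.43×10^7 s.
Equilibrium anomaly ΔT_eq = F / λ = 122 / 22.1 = 5.52 K.
t = 894 days = 7.72×10^7 s, so t/τ = 2.25.
ΔT(t) = ΔT_eq (1 − e^(−t/τ)) = 5.52 × (1 − e^−2.25) = 4.94 K.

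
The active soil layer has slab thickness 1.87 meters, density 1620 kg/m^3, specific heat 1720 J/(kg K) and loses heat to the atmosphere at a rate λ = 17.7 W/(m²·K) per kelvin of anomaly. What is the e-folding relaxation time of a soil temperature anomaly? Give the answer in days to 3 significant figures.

3.41 days

Areal heat capacity C = ρ c_p D = 1620 × 1720 × 1.87 = 5.21×10^6 J/(m^2 K).
Relaxation time τ = C / λ = 5.21×10^6 / 17.7 = 2.94×10^5 s.
In days: 2.94×10^5 s / (86400 s/day) = 3.41 days.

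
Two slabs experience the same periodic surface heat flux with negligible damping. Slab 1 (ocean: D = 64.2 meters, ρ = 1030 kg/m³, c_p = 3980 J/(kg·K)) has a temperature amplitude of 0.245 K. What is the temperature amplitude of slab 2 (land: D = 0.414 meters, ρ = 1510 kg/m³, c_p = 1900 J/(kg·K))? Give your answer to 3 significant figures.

C_ocean = 2.63×10^8 J/(m²·K); C_land = 1.19×10^6 J/(m²·K).
A ∝ 1/C ⇒ A_land = A_ocean × C_ocean/C_land = 0.245 × 222 = 54.3 K.

54.3 K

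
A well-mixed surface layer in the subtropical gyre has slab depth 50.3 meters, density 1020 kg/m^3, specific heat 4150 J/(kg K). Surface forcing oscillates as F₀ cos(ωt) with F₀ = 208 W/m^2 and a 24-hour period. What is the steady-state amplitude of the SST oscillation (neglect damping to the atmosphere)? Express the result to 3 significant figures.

0.0134 K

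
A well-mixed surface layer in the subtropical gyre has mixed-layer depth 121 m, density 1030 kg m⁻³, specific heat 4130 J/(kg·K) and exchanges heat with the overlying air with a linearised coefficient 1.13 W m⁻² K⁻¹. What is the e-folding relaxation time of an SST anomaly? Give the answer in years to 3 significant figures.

Areal heat capacity C = ρ c_p D = 1030 × 4130 × 121 = 5.15×10^8 J/(m²·K).
Relaxation time τ = C / λ = 5.15×10^8 / 1.13 = 4.56×10^8 s.
In years: 4.56×10^8 s / (3.156×10^7 s/year) = 14.4 years.

14.4 years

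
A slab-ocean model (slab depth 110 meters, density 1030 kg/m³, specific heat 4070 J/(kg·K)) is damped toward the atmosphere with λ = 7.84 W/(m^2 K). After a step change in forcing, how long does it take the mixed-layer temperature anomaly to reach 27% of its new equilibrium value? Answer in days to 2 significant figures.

210 days

Areal heat capacity C = ρ c_p D = 1030 × 4070 × 110 = 4.61×10^8 J/(m²·K).
τ = C / λ = 4.61×10^8 / 7.84 = 5.88×10^7 s.
Fraction reached: 1 − e^(−t/τ) = 0.27 ⇒ t = −τ ln(1 − 0.27) = τ × 0.315.
t = 1.85×10^7 s = 214 days.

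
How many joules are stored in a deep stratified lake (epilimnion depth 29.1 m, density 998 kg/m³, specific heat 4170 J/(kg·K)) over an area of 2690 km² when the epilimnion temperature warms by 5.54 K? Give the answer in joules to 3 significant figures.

Areal heat capacity C = ρ c_p D = 998 × 4170 × 29.1 = 1.21×10^8 J/(m^2 K).
Heat per unit area: q = C ΔT = 1.21×10^8 × 5.54 = 6.71×10^8 J/m².
Total heat: Q = q × A = 6.71×10^8 × (2690 × 10⁶ m²) = 1.80×10^18 J.

1.80×10^18 J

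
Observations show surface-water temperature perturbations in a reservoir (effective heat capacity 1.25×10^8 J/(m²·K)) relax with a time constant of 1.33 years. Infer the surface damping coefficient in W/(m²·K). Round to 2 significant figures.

3.0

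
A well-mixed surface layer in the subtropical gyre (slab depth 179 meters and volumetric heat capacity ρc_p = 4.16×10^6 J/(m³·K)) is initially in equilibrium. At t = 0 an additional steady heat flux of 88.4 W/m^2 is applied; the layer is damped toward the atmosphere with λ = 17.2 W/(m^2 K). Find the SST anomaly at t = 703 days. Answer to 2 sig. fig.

3.9 K

Areal heat capacity C = ρc_p × D = 4.16×10^6 × 179 = 7.45×10^8 J m⁻² K⁻¹.
τ = C / λ = 7.45×10^8 / 17.2 = 4.33×10^7 s.
Equilibrium anomaly ΔT_eq = F / λ = 88.4 / 17.2 = 5.14 K.
t = 703 days = 6.07×10^7 s, so t/τ = 1.40.
ΔT(t) = ΔT_eq (1 − e^(−t/τ)) = 5.14 × (1 − e^−1.40) = 3.88 K.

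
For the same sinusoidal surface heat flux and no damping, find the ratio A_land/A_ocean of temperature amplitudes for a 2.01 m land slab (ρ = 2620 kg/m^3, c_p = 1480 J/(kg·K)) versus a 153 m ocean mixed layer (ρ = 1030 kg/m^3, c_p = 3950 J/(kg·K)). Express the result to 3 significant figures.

79.9

C_ocean = 1030 × 3950 × 153 = 6.22×10^8 J/(m²·K).
C_land = 2620 × 1480 × 2.01 = 7.79×10^6 J/(m²·K).
Undamped amplitude ∝ 1/C, so A_land/A_ocean = C_ocean/C_land = 79.9.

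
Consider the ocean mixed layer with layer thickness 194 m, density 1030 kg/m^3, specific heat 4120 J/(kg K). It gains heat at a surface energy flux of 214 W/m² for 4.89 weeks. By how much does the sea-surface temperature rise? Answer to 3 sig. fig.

Areal heat capacity C = ρ c_p D = 1030 × 4120 × 194 = 8.23×10^8 J/(m²·K).
Net heat input Q = F Δt = 214 × (4.89 weeks × 6.048×10^5 s/week) = 6.33×10^8 J/m².
ΔT = Q / C = 6.33×10^8 / 8.23×10^8 = 0.769 K.

0.769 K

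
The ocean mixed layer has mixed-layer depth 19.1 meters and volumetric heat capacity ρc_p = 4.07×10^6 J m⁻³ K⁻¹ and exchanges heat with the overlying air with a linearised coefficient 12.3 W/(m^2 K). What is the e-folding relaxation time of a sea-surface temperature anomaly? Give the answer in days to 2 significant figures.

Areal heat capacity C = ρc_p × D = 4.07×10^6 × 19.1 = 7.77×10^7 J m⁻² K⁻¹.
Relaxation time τ = C / λ = 7.77×10^7 / 12.3 = 6.32×10^6 s.
In days: 6.32×10^6 s / (86400 s/day) = 73.1 days.

73 days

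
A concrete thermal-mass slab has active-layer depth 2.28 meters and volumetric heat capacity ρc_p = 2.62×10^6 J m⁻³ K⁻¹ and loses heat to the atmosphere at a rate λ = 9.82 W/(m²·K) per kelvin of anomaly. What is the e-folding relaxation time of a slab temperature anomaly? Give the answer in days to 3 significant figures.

Areal heat capacity C = ρc_p × D = 2.62×10^6 × 2.28 = 5.97×10^6 J m⁻² K⁻¹.
Relaxation time τ = C / λ = 5.97×10^6 / 9.82 = 6.08×10^5 s.
In days: 6.08×10^5 s / (86400 s/day) = 7.04 days.

7.04 days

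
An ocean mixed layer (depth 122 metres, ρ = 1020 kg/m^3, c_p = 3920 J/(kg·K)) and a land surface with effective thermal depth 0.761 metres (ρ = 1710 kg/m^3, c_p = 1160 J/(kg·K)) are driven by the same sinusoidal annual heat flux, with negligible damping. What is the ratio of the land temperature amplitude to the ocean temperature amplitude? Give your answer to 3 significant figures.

C_ocean = 1020 × 3920 × 122 = 4.88×10^8 J/(m²·K).
C_land = 1710 × 1160 × 0.761 = 1.51×10^6 J/(m²·K).
Undamped amplitude ∝ 1/C, so A_land/A_ocean = C_ocean/C_land = 323.

323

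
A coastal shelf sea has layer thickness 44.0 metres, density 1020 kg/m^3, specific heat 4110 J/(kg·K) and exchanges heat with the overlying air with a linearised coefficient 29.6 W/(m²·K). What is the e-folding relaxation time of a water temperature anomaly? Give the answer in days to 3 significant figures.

Areal heat capacity C = ρ c_p D = 1020 × 4110 × 44.0 = 1.84×10^8 J m⁻² K⁻¹.
Relaxation time τ = C / λ = 1.84×10^8 / 29.6 = 6.23×10^6 s.
In days: 6.23×10^6 s / (86400 s/day) = 72.1 days.

72.1 days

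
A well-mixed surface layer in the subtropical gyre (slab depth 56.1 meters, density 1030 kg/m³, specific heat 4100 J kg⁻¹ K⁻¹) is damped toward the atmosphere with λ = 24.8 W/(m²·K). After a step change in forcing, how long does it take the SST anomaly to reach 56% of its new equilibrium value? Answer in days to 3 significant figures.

Areal heat capacity C = ρ c_p D = 1030 × 4100 × 56.1 = 2.37×10^8 J m⁻² K⁻¹.
τ = C / λ = 2.37×10^8 / 24.8 = 9.55×10^6 s.
Fraction reached: 1 − e^(−t/τ) = 0.56 ⇒ t = −τ ln(1 − 0.56) = τ × 0.821.
t = 7.84×10^6 s = 90.8 days.

90.8 days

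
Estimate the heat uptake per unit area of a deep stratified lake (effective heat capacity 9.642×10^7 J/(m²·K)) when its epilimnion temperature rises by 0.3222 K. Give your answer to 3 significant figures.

3.11×10^7

Areal heat capacity C = 9.642×10^7 J/(m²·K) (given).
ΔQ = C ΔT = 9.64×10^7 × 0.3222 = 3.11×10^7 J/m².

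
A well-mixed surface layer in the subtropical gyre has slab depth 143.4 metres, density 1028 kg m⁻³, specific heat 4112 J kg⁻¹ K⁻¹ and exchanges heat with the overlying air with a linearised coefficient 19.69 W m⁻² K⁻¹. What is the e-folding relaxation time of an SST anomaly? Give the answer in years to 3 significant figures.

0.976 years

Areal heat capacity C = ρ c_p D = 1028 × 4112 × 143.4 = 6.06×10^8 J/(m²·K).
Relaxation time τ = C / λ = 6.06×10^8 / 19.69 = 3.08×10^7 s.
In years: 3.08×10^7 s / (3.156×10^7 s/year) = 0.976 years.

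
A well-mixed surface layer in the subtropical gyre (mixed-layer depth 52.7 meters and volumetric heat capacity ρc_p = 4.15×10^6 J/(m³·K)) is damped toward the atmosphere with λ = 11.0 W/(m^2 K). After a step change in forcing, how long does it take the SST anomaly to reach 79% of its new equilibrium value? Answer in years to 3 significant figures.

Areal heat capacity C = ρc_p × D = 4.15×10^6 × 52.7 = 2.19×10^8 J m⁻² K⁻¹.
τ = C / λ = 2.19×10^8 / 11.0 = 1.99×10^7 s.
Fraction reached: 1 − e^(−t/τ) = 0.79 ⇒ t = −τ ln(1 − 0.79) = τ × 1.56.
t = 3.10×10^7 s = 0.983 years.

0.983 years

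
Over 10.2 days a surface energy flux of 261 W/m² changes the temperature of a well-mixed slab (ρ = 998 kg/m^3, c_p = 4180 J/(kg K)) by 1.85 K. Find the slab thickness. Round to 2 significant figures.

Heat input Q = F Δt = 261 × 8.81×10^5 s = 2.30×10^8 J/m².
Required areal heat capacity C = Q / ΔT = 1.24×10^8 J/(m²·K).
Depth D = C / (ρ c_p) = 1.24×10^8 / (998 × 4180) = 29.8 m.

30 m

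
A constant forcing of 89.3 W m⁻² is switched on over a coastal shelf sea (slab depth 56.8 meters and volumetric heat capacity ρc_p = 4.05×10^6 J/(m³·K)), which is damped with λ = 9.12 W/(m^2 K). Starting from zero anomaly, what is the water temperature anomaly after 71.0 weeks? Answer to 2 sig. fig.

Areal heat capacity C = ρc_p × D = 4.05×10^6 × 56.8 = 2.30×10^8 J/(m²·K).
τ = C / λ = 2.30×10^8 / 9.12 = 2.52×10^7 s.
Equilibrium anomaly ΔT_eq = F / λ = 89.3 / 9.12 = 9.79 K.
t = 71.0 weeks = 4.29×10^7 s, so t/τ = 1.70.
ΔT(t) = ΔT_eq (1 − e^(−t/τ)) = 9.79 × (1 − e^−1.70) = 8.01 K.

8.0 K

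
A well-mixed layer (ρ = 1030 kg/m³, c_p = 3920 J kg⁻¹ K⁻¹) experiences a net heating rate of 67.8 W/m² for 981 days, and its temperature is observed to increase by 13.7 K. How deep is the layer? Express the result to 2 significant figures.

100 m

Heat input Q = F Δt = 67.8 × 8.48×10^7 s = 5.75×10^9 J/m².
Required areal heat capacity C = Q / ΔT = 4.19×10^8 J/(m²·K).
Depth D = C / (ρ c_p) = 4.19×10^8 / (1030 × 3920) = 104 m.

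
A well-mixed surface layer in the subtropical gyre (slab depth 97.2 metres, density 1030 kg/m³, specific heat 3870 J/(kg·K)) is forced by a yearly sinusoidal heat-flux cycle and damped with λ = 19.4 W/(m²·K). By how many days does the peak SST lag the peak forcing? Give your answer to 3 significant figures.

76.9 days

Areal heat capacity C = ρ c_p D = 1030 × 3870 × 97.2 = 3.87×10^8 J/(m²·K).
ω = 2π / 3.15×10^7 s = 1.99×10^-7 s⁻¹.
Phase lag φ = arctan(Cω/λ) = arctan(77.2/19.4) = 1.32 rad.
Time lag = φ / ω = 1.32 / 1.99×10^-7 = 6.65×10^6 s = 76.9 days.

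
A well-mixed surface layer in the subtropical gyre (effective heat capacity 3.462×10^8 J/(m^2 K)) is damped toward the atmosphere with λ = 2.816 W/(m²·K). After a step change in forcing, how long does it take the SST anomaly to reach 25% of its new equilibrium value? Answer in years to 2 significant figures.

Areal heat capacity C = 3.462×10^8 J/(m^2 K) (given).
τ = C / λ = 3.46×10^8 / 2.816 = 1.23×10^8 s.
Fraction reached: 1 − e^(−t/τ) = 0.25 ⇒ t = −τ ln(1 − 0.25) = τ × 0.288.
t = 3.54×10^7 s = 1.12 years.

1.1 years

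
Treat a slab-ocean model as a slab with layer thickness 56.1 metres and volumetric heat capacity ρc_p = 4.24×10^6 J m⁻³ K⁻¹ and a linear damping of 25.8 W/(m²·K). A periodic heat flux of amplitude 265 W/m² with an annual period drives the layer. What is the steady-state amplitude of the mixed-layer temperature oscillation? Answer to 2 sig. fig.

4.9 K

Areal heat capacity C = ρc_p × D = 4.24×10^6 × 56.1 = 2.38×10^8 J/(m^2 K).
Angular frequency ω = 2π / T = 2π / 3.15×10^7 s = 1.99×10^-7 s⁻¹.
√((Cω)² + λ²) = √((47.4)² + 25.8²) = 54.0 W/(m²·K).
Amplitude A = F₀ / √((Cω)²+λ²) = 265 / 54.0 = 4.91 K.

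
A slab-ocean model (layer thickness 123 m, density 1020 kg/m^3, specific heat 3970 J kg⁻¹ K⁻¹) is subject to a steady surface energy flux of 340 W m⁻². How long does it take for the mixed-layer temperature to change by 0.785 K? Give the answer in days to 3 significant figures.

Areal heat capacity C = ρ c_p D = 1020 × 3970 × 123 = 4.98×10^8 J/(m^2 K).
Time required: Δt = C ΔT / F = 4.98×10^8 × 0.785 / 340 = 1.15×10^6 s.
In days: 1.15×10^6 s / (86400 s/day) = 13.3 days.

13.3 days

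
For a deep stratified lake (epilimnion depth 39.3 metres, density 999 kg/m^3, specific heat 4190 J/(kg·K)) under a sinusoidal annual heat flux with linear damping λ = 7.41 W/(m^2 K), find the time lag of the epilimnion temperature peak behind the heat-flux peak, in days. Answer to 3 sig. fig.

78.3 days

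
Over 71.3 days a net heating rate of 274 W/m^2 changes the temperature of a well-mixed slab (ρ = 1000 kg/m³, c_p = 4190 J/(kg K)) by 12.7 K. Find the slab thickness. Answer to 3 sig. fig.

Heat input Q = F Δt = 274 × 6.16×10^6 s = 1.69×10^9 J/m².
Required areal heat capacity C = Q / ΔT = 1.33×10^8 J/(m²·K).
Depth D = C / (ρ c_p) = 1.33×10^8 / (1000 × 4190) = 31.7 m.

31.7 m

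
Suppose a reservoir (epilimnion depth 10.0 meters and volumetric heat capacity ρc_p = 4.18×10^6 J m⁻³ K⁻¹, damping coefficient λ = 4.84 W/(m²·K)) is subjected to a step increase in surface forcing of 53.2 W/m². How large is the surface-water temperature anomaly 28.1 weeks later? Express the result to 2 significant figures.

Areal heat capacity C = ρc_p × D = 4.18×10^6 × 10.0 = 4.18×10^7 J/(m^2 K).
τ = C / λ = 4.18×10^7 / 4.84 = 8.64×10^6 s.
Equilibrium anomaly ΔT_eq = F / λ = 53.2 / 4.84 = 11.0 K.
t = 28.1 weeks = 1.70×10^7 s, so t/τ = 1.97.
ΔT(t) = ΔT_eq (1 − e^(−t/τ)) = 11.0 × (1 − e^−1.97) = 9.46 K.

9.5 K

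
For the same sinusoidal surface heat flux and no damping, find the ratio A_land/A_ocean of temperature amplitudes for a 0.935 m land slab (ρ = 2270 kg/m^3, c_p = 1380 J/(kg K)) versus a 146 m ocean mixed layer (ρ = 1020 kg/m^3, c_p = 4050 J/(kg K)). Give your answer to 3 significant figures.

206

C_ocean = 1020 × 4050 × 146 = 6.03×10^8 J/(m²·K).
C_land = 2270 × 1380 × 0.935 = 2.93×10^6 J/(m²·K).
Undamped amplitude ∝ 1/C, so A_land/A_ocean = C_ocean/C_land = 206.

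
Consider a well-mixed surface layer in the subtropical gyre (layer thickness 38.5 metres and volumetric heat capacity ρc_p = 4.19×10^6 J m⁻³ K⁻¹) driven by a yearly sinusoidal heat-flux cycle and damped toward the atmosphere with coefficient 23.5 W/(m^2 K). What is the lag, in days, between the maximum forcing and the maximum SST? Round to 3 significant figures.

Areal heat capacity C = ρc_p × D = 4.19×10^6 × 38.5 = 1.61×10^8 J/(m²·K).
ω = 2π / 3.15×10^7 s = 1.99×10^-7 s⁻¹.
Phase lag φ = arctan(Cω/λ) = arctan(32.1/23.5) = 0.939 rad.
Time lag = φ / ω = 0.939 / 1.99×10^-7 = 4.72×10^6 s = 54.6 days.

54.6 days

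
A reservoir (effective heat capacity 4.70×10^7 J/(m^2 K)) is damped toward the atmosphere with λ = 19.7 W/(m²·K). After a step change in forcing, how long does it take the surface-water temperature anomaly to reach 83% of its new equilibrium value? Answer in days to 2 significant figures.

Areal heat capacity C = 4.70×10^7 J/(m^2 K) (given).
τ = C / λ = 4.70×10^7 / 19.7 = 2.39×10^6 s.
Fraction reached: 1 − e^(−t/τ) = 0.83 ⇒ t = −τ ln(1 − 0.83) = τ × 1.77.
t = 4.23×10^6 s = 48.9 days.

49 days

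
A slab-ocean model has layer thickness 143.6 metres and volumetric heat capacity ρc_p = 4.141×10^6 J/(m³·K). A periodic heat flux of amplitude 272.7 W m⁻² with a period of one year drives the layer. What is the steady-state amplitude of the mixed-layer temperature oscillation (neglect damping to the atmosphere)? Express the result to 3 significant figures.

2.30 K

Areal heat capacity C = ρc_p × D = 4.141×10^6 × 143.6 = 5.95×10^8 J m⁻² K⁻¹.
Angular frequency ω = 2π / T = 2π / 3.15×10^7 s = 1.99×10^-7 s⁻¹.
Cω = 5.95×10^8 × 1.99×10^-7 = 118 W/(m²·K).
Amplitude A = F₀ / (Cω) = 272.7 / 118 = 2.30 K.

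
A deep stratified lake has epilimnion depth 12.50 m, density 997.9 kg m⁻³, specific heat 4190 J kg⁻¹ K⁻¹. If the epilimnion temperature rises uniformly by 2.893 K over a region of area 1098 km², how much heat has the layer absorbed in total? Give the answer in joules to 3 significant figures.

1.66×10^17 J

Areal heat capacity C = ρ c_p D = 997.9 × 4190 × 12.50 = 5.23×10^7 J m⁻² K⁻¹.
Heat per unit area: q = C ΔT = 5.23×10^7 × 2.893 = 1.51×10^8 J/m².
Total heat: Q = q × A = 1.51×10^8 × (1098 × 10⁶ m²) = 1.66×10^17 J.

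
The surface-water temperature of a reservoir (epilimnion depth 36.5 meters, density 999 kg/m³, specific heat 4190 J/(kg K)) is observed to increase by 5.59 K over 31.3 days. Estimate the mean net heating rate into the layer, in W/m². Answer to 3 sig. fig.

316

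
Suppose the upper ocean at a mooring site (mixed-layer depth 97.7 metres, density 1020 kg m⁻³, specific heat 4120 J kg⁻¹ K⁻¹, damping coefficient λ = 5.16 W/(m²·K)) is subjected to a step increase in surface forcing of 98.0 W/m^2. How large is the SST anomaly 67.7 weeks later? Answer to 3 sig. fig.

7.64 K

Areal heat capacity C = ρ c_p D = 1020 × 4120 × 97.7 = 4.11×10^8 J m⁻² K⁻¹.
τ = C / λ = 4.11×10^8 / 5.16 = 7.96×10^7 s.
Equilibrium anomaly ΔT_eq = F / λ = 98.0 / 5.16 = 19.0 K.
t = 67.7 weeks = 4.09×10^7 s, so t/τ = 0.515.
ΔT(t) = ΔT_eq (1 − e^(−t/τ)) = 19.0 × (1 − e^−0.515) = 7.64 K.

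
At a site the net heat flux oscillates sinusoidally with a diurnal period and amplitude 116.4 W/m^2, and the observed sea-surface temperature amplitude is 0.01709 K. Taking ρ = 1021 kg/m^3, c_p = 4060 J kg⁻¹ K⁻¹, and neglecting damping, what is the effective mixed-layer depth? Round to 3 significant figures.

ω = 2π / 86400 s = 7.27×10^-5 s⁻¹.
Required C = F₀ / (A ω) = 116.4 / (0.01709 × 7.27×10^-5) = 9.37×10^7 J/(m²·K).
D = C / (ρ c_p) = 9.37×10^7 / (1021 × 4060) = 22.6 m.

22.6 m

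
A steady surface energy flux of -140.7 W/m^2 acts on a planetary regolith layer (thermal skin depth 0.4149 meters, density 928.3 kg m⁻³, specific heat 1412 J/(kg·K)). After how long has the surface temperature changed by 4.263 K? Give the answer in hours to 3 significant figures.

4.58 hours

Areal heat capacity C = ρ c_p D = 928.3 × 1412 × 0.4149 = 5.44×10^5 J/(m²·K).
Time required: Δt = C ΔT / F = 5.44×10^5 × -4.263 / -140.7 = 16500 s.
In hours: 16500 s / (3600 s/hour) = 4.58 hours.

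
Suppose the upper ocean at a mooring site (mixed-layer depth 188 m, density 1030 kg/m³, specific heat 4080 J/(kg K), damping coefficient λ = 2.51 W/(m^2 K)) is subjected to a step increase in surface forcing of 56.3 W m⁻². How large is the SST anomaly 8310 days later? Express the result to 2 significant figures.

20 K

Areal heat capacity C = ρ c_p D = 1030 × 4080 × 188 = 7.90×10^8 J/(m^2 K).
τ = C / λ = 7.90×10^8 / 2.51 = 3.15×10^8 s.
Equilibrium anomaly ΔT_eq = F / λ = 56.3 / 2.51 = 22.4 K.
t = 8310 days = 7.18×10^8 s, so t/τ = 2.28.
ΔT(t) = ΔT_eq (1 − e^(−t/τ)) = 22.4 × (1 − e^−2.28) = 20.1 K.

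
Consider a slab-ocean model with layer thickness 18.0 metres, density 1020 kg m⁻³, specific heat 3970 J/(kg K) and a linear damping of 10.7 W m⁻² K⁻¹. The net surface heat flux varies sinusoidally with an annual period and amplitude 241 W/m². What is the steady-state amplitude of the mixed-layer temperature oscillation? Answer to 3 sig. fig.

13.4 K

Areal heat capacity C = ρ c_p D = 1020 × 3970 × 18.0 = 7.29×10^7 J/(m^2 K).
Angular frequency ω = 2π / T = 2π / 3.15×10^7 s = 1.99×10^-7 s⁻¹.
√((Cω)² + λ²) = √((14.5)² + 10.7²) = 18.0 W/(m²·K).
Amplitude A = F₀ / √((Cω)²+λ²) = 241 / 18.0 = 13.4 K.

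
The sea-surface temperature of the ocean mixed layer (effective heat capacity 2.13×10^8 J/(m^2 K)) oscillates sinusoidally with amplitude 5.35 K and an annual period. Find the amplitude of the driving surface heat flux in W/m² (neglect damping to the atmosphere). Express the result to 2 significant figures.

Areal heat capacity C = 2.13×10^8 J/(m^2 K) (given).
ω = 2π / 3.15×10^7 s = 1.99×10^-7 s⁻¹.
Cω = 2.13×10^8 × 1.99×10^-7 = 42.4 W/(m²·K).
F₀ = A × Cω = 5.35 × 42.4 = 227 W/m².

230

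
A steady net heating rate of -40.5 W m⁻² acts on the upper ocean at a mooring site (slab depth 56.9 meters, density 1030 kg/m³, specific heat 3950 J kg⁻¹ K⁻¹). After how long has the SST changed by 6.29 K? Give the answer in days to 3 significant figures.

Areal heat capacity C = ρ c_p D = 1030 × 3950 × 56.9 = 2.31×10^8 J/(m²·K).
Time required: Δt = C ΔT / F = 2.31×10^8 × -6.29 / -40.5 = 3.60×10^7 s.
In days: 3.60×10^7 s / (86400 s/day) = 416 days.

416 days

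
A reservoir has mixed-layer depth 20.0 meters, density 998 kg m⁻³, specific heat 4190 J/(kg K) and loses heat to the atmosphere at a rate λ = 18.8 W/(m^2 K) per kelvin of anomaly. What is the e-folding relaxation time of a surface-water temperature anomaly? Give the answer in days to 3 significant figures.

Areal heat capacity C = ρ c_p D = 998 × 4190 × 20.0 = 8.36×10^7 J/(m^2 K).
Relaxation time τ = C / λ = 8.36×10^7 / 18.8 = 4.45×10^6 s.
In days: 4.45×10^6 s / (86400 s/day) = 51.5 days.

51.5 days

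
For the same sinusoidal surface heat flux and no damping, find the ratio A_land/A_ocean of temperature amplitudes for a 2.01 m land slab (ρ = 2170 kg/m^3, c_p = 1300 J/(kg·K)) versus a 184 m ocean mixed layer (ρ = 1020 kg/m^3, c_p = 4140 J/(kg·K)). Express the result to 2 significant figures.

140

C_ocean = 1020 × 4140 × 184 = 7.77×10^8 J/(m²·K).
C_land = 2170 × 1300 × 2.01 = 5.67×10^6 J/(m²·K).
Undamped amplitude ∝ 1/C, so A_land/A_ocean = C_ocean/C_land = 137.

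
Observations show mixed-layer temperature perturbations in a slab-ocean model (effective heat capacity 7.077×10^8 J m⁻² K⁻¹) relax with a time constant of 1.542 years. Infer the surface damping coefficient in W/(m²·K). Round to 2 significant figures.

15

Areal heat capacity C = 7.077×10^8 J m⁻² K⁻¹ (given).
τ = 1.542 years = 4.87×10^7 s.
λ = C / τ = 7.08×10^8 / 4.87×10^7 = 14.5 W/(m²·K).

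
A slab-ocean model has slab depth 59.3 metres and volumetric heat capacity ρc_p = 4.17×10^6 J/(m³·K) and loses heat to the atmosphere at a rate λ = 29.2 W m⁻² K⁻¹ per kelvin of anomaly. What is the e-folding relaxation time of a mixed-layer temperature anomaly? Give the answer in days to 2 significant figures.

Areal heat capacity C = ρc_p × D = 4.17×10^6 × 59.3 = 2.47×10^8 J m⁻² K⁻¹.
Relaxation time τ = C / λ = 2.47×10^8 / 29.2 = 8.47×10^6 s.
In days: 8.47×10^6 s / (86400 s/day) = 98.0 days.

98 days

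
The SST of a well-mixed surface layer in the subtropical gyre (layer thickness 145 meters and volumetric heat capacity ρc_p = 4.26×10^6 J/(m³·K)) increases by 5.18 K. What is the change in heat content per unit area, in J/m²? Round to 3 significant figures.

3.20×10^9

Areal heat capacity C = ρc_p × D = 4.26×10^6 × 145 = 6.18×10^8 J m⁻² K⁻¹.
ΔQ = C ΔT = 6.18×10^8 × 5.18 = 3.20×10^9 J/m².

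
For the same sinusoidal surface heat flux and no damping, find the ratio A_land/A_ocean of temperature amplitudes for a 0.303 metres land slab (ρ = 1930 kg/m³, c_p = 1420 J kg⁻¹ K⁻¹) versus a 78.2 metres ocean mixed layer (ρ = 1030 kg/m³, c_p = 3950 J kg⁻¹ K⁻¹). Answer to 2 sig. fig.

380

C_ocean = 1030 × 3950 × 78.2 = 3.18×10^8 J/(m²·K).
C_land = 1930 × 1420 × 0.303 = 8.30×10^5 J/(m²·K).
Undamped amplitude ∝ 1/C, so A_land/A_ocean = C_ocean/C_land = 383.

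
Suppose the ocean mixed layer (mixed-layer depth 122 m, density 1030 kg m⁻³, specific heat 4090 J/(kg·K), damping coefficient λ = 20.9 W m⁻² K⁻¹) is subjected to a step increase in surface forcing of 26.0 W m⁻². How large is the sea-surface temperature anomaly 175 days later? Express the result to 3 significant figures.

Areal heat capacity C = ρ c_p D = 1030 × 4090 × 122 = 5.14×10^8 J/(m²·K).
τ = C / λ = 5.14×10^8 / 20.9 = 2.46×10^7 s.
Equilibrium anomaly ΔT_eq = F / λ = 26.0 / 20.9 = 1.24 K.
t = 175 days = 1.51×10^7 s, so t/τ = 0.615.
ΔT(t) = ΔT_eq (1 − e^(−t/τ)) = 1.24 × (1 − e^−0.615) = 0.571 K.

0.571 K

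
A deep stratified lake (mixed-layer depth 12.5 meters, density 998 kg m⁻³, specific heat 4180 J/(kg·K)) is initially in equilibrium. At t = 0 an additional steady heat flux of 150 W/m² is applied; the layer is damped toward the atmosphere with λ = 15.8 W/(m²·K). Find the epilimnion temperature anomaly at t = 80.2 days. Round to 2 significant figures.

Areal heat capacity C = ρ c_p D = 998 × 4180 × 12.5 = 5.21×10^7 J/(m²·K).
τ = C / λ = 5.21×10^7 / 15.8 = 3.30×10^6 s.
Equilibrium anomaly ΔT_eq = F / λ = 150 / 15.8 = 9.49 K.
t = 80.2 days = 6.93×10^6 s, so t/τ = 2.10.
ΔT(t) = ΔT_eq (1 − e^(−t/τ)) = 9.49 × (1 − e^−2.10) = 8.33 K.

8.3 K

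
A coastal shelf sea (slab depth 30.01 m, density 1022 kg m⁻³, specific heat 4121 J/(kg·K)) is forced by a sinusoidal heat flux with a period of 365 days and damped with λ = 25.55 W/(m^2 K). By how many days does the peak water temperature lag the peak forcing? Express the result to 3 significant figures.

Areal heat capacity C = ρ c_p D = 1022 × 4121 × 30.01 = 1.26×10^8 J/(m²·K).
ω = 2π / 3.15×10^7 s = 1.99×10^-7 s⁻¹.
Phase lag φ = arctan(Cω/λ) = arctan(25.2/25.55) = 0.778 rad.
Time lag = φ / ω = 0.778 / 1.99×10^-7 = 3.91×10^6 s = 45.2 days.

45.2 days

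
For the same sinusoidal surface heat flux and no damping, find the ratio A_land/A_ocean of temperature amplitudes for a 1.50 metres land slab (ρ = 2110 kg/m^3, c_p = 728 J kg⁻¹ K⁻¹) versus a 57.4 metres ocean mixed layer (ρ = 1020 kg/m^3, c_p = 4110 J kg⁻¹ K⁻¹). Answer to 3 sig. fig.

104

C_ocean = 1020 × 4110 × 57.4 = 2.41×10^8 J/(m²·K).
C_land = 2110 × 728 × 1.50 = 2.30×10^6 J/(m²·K).
Undamped amplitude ∝ 1/C, so A_land/A_ocean = C_ocean/C_land = 104.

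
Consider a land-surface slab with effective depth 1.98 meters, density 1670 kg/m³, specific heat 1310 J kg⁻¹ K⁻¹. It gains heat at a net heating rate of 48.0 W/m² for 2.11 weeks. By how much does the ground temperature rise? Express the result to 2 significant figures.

14 K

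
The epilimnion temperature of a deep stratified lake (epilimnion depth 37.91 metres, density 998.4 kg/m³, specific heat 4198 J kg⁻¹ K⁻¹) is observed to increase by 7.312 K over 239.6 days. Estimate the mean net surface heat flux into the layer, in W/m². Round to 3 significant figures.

56.1

Areal heat capacity C = ρ c_p D = 998.4 × 4198 × 37.91 = 1.59×10^8 J/(m^2 K).
Required heat per unit area: Q = C ΔT = 1.59×10^8 × 7.312 = 1.16×10^9 J/m².
Flux F = Q / Δt = 1.16×10^9 / 2.07×10^7 s = 56.1 W/m².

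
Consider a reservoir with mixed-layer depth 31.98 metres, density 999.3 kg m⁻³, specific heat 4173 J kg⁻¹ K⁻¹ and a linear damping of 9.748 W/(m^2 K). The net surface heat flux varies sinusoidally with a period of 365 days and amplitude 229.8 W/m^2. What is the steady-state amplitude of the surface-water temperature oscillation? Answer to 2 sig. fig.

8.1 K

Areal heat capacity C = ρ c_p D = 999.3 × 4173 × 31.98 = 1.33×10^8 J m⁻² K⁻¹.
Angular frequency ω = 2π / T = 2π / 3.15×10^7 s = 1.99×10^-7 s⁻¹.
√((Cω)² + λ²) = √((26.6)² + 9.748²) = 28.3 W/(m²·K).
Amplitude A = F₀ / √((Cω)²+λ²) = 229.8 / 28.3 = 8.12 K.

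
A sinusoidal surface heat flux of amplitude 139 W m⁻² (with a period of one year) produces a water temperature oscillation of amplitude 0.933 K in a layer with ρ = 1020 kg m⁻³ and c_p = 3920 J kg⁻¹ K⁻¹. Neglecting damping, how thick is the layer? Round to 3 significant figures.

187 m

ω = 2π / 3.15×10^7 s = 1.99×10^-7 s⁻¹.
Required C = F₀ / (A ω) = 139 / (0.933 × 1.99×10^-7) = 7.48×10^8 J/(m²·K).
D = C / (ρ c_p) = 7.48×10^8 / (1020 × 3920) = 187 m.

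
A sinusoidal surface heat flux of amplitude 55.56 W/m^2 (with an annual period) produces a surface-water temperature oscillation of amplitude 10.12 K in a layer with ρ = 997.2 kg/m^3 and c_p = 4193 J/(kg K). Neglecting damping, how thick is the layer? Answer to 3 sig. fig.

6.59 m

ω = 2π / 3.15×10^7 s = 1.99×10^-7 s⁻¹.
Required C = F₀ / (A ω) = 55.56 / (10.12 × 1.99×10^-7) = 2.76×10^7 J/(m²·K).
D = C / (ρ c_p) = 2.76×10^7 / (997.2 × 4193) = 6.59 m.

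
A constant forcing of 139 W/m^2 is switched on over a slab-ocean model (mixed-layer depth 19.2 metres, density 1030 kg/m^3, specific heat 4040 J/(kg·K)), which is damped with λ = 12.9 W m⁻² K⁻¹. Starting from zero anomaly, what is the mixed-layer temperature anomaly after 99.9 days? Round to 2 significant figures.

Areal heat capacity C = ρ c_p D = 1030 × 4040 × 19.2 = 7.99×10^7 J/(m²·K).
τ = C / λ = 7.99×10^7 / 12.9 = 6.19×10^6 s.
Equilibrium anomaly ΔT_eq = F / λ = 139 / 12.9 = 10.8 K.
t = 99.9 days = 8.63×10^6 s, so t/τ = 1.39.
ΔT(t) = ΔT_eq (1 − e^(−t/τ)) = 10.8 × (1 − e^−1.39) = 8.10 K.

8.1 K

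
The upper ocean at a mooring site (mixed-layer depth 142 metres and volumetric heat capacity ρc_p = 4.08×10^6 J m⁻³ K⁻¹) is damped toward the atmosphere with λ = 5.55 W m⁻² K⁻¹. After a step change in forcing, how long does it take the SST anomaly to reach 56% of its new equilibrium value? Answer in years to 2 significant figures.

2.7 years

Areal heat capacity C = ρc_p × D = 4.08×10^6 × 142 = 5.79×10^8 J/(m^2 K).
τ = C / λ = 5.79×10^8 / 5.55 = 1.04×10^8 s.
Fraction reached: 1 − e^(−t/τ) = 0.56 ⇒ t = −τ ln(1 − 0.56) = τ × 0.821.
t = 8.57×10^7 s = 2.72 years.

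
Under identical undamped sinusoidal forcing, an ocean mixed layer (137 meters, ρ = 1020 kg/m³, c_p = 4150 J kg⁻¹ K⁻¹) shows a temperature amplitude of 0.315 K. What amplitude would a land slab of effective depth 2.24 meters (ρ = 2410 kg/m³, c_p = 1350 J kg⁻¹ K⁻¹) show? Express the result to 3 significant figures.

25.1 K

C_ocean = 5.80×10^8 J/(m²·K); C_land = 7.29×10^6 J/(m²·K).
A ∝ 1/C ⇒ A_land = A_ocean × C_ocean/C_land = 0.315 × 79.6 = 25.1 K.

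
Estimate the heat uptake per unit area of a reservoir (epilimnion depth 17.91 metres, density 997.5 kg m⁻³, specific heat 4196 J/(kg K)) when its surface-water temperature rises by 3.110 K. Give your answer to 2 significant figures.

2.3×10^8

Areal heat capacity C = ρ c_p D = 997.5 × 4196 × 17.91 = 7.50×10^7 J m⁻² K⁻¹.
ΔQ = C ΔT = 7.50×10^7 × 3.110 = 2.33×10^8 J/m².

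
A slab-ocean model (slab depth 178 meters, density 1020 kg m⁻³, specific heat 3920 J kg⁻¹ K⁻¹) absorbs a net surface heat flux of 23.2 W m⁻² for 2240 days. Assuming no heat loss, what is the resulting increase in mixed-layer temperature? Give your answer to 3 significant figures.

6.31 K

Areal heat capacity C = ρ c_p D = 1020 × 3920 × 178 = 7.12×10^8 J/(m^2 K).
Net heat input Q = F Δt = 23.2 × (2240 days × 86400 s/day) = 4.49×10^9 J/m².
ΔT = Q / C = 4.49×10^9 / 7.12×10^8 = 6.31 K.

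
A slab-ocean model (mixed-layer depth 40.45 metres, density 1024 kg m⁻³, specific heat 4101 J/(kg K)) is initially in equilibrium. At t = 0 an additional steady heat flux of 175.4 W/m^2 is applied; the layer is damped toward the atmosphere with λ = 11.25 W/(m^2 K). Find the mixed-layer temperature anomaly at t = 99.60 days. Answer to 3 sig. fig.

6.77 K

Areal heat capacity C = ρ c_p D = 1024 × 4101 × 40.45 = 1.70×10^8 J m⁻² K⁻¹.
τ = C / λ = 1.70×10^8 / 11.25 = 1.51×10^7 s.
Equilibrium anomaly ΔT_eq = F / λ = 175.4 / 11.25 = 15.6 K.
t = 99.60 days = 8.61×10^6 s, so t/τ = 0.570.
ΔT(t) = ΔT_eq (1 − e^(−t/τ)) = 15.6 × (1 − e^−0.570) = 6.77 K.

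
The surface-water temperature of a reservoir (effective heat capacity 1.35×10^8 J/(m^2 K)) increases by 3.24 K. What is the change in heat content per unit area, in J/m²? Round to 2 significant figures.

Areal heat capacity C = 1.35×10^8 J/(m^2 K) (given).
ΔQ = C ΔT = 1.35×10^8 × 3.24 = 4.37×10^8 J/m².

4.4×10^8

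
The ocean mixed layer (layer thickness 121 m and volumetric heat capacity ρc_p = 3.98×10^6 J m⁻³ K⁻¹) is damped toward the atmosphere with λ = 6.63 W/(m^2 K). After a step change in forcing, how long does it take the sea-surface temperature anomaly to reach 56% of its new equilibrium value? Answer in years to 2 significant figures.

Areal heat capacity C = ρc_p × D = 3.98×10^6 × 121 = 4.82×10^8 J/(m^2 K).
τ = C / λ = 4.82×10^8 / 6.63 = 7.26×10^7 s.
Fraction reached: 1 − e^(−t/τ) = 0.56 ⇒ t = −τ ln(1 − 0.56) = τ × 0.821.
t = 5.96×10^7 s = 1.89 years.

1.9 years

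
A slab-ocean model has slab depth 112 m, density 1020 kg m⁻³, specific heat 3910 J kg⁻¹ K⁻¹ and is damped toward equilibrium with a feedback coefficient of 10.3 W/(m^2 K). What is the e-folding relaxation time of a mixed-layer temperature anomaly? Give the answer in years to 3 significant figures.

1.37 years

Areal heat capacity C = ρ c_p D = 1020 × 3910 × 112 = 4.47×10^8 J/(m^2 K).
Relaxation time τ = C / λ = 4.47×10^8 / 10.3 = 4.34×10^7 s.
In years: 4.34×10^7 s / (3.156×10^7 s/year) = 1.37 years.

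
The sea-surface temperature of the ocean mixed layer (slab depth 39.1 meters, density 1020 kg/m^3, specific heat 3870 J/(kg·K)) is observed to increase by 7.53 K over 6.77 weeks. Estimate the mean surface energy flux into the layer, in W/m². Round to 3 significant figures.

Areal heat capacity C = ρ c_p D = 1020 × 3870 × 39.1 = 1.54×10^8 J m⁻² K⁻¹.
Required heat per unit area: Q = C ΔT = 1.54×10^8 × 7.53 = 1.16×10^9 J/m².
Flux F = Q / Δt = 1.16×10^9 / 4.09×10^6 s = 284 W/m².

284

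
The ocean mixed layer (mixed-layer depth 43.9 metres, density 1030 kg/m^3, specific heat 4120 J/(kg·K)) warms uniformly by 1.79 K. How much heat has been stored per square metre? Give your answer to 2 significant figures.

Areal heat capacity C = ρ c_p D = 1030 × 4120 × 43.9 = 1.86×10^8 J m⁻² K⁻¹.
ΔQ = C ΔT = 1.86×10^8 × 1.79 = 3.33×10^8 J/m².

3.3×10^8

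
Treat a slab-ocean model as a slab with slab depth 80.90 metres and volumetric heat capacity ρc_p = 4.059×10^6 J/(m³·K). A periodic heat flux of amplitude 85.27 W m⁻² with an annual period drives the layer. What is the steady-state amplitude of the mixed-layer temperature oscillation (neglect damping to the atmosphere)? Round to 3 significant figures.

1.30 K

Areal heat capacity C = ρc_p × D = 4.059×10^6 × 80.90 = 3.28×10^8 J/(m^2 K).
Angular frequency ω = 2π / T = 2π / 3.15×10^7 s = 1.99×10^-7 s⁻¹.
Cω = 3.28×10^8 × 1.99×10^-7 = 65.4 W/(m²·K).
Amplitude A = F₀ / (Cω) = 85.27 / 65.4 = 1.30 K.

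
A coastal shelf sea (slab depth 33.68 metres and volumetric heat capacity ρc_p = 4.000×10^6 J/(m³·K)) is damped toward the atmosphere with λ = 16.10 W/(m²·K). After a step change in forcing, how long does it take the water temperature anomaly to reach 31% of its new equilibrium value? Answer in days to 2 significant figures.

Areal heat capacity C = ρc_p × D = 4.000×10^6 × 33.68 = 1.35×10^8 J/(m^2 K).
τ = C / λ = 1.35×10^8 / 16.10 = 8.37×10^6 s.
Fraction reached: 1 − e^(−t/τ) = 0.31 ⇒ t = −τ ln(1 − 0.31) = τ × 0.371.
t = 3.10×10^6 s = 35.9 days.

36 days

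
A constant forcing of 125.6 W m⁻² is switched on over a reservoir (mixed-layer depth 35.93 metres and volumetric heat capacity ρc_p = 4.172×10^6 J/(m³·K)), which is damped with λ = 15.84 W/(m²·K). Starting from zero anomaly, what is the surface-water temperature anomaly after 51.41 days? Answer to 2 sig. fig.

3.0 K

Areal heat capacity C = ρc_p × D = 4.172×10^6 × 35.93 = 1.50×10^8 J m⁻² K⁻¹.
τ = C / λ = 1.50×10^8 / 15.84 = 9.46×10^6 s.
Equilibrium anomaly ΔT_eq = F / λ = 125.6 / 15.84 = 7.93 K.
t = 51.41 days = 4.44×10^6 s, so t/τ = 0.469.
ΔT(t) = ΔT_eq (1 − e^(−t/τ)) = 7.93 × (1 − e^−0.469) = 2.97 K.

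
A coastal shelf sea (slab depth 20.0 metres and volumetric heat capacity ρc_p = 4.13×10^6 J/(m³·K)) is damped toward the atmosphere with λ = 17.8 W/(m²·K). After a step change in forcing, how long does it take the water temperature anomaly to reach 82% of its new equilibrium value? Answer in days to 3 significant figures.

Areal heat capacity C = ρc_p × D = 4.13×10^6 × 20.0 = 8.26×10^7 J/(m²·K).
τ = C / λ = 8.26×10^7 / 17.8 = 4.64×10^6 s.
Fraction reached: 1 − e^(−t/τ) = 0.82 ⇒ t = −τ ln(1 − 0.82) = τ × 1.71.
t = 7.96×10^6 s = 92.1 days.

92.1 days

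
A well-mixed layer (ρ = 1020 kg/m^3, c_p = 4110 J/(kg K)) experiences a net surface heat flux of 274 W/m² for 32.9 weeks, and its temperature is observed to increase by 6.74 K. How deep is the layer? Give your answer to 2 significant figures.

190 m

Heat input Q = F Δt = 274 × 1.99×10^7 s = 5.45×10^9 J/m².
Required areal heat capacity C = Q / ΔT = 8.09×10^8 J/(m²·K).
Depth D = C / (ρ c_p) = 8.09×10^8 / (1020 × 4110) = 193 m.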